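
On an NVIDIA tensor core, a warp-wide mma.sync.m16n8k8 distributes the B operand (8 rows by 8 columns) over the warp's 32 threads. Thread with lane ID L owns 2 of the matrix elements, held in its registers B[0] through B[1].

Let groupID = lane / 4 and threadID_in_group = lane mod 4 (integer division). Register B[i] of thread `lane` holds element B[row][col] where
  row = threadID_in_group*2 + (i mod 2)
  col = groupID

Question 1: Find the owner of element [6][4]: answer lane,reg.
c=4->g=4  r=6->t=3,b0=0
L=4*4+3=19  i=0=0

19,0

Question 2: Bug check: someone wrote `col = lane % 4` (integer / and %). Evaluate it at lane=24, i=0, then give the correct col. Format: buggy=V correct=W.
buggy=0 correct=6

`lane % 4`[24,0]->0
24: g=6,t=0
[0] (0*2+0,6) = (0,6)
col: 0 vs 6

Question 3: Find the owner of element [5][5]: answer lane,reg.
22,1

c=5->g=5  r=5->t=2,b0=1
L=5*4+2=22  i=1=1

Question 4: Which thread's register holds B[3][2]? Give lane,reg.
c=2->g=2  r=3->t=1,b0=1
L=2*4+1=9  i=1=1

9,1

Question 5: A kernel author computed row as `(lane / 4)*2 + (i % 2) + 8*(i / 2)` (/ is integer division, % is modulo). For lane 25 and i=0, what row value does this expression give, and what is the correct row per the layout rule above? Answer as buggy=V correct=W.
`(lane / 4)*2 + (i % 2) + 8*(i / 2)`[25,0]⇒12
lane 25: gr=6 (25/4), th=1 (25%4)
i=0: r=1*2+0=2, c=gr=6
row: 12 vs 2

buggy=12 correct=2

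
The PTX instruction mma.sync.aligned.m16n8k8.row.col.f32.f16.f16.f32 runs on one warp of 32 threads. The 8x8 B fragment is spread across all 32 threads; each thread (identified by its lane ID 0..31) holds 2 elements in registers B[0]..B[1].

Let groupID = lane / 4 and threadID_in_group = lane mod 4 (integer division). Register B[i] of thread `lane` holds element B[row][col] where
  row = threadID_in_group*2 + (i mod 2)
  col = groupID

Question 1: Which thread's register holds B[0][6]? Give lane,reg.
24,0

c=6->g=6  r=0->t=0,b0=0
L=6*4+0=24  i=0=0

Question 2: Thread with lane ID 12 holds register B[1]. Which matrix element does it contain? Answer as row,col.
1,3

L=12=>grp=12>>2=3, tig=12&3=0
[1]=>row 0·2+1=1  col grp=3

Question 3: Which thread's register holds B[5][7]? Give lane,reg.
c=7⇒gr=7  r=5⇒th=2,odd=1
L=7*4+2=30  i=1=1

30,1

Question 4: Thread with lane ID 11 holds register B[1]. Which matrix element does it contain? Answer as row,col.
7,2

lane 11: G=2 (11/4), T=3 (11%4)
i=1: r=3*2+1=7, c=G=2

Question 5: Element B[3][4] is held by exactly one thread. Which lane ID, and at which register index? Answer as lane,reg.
17,1

c=4⇒gr=4  r=3⇒th=1,odd=1
L=4*4+1=17  i=1=1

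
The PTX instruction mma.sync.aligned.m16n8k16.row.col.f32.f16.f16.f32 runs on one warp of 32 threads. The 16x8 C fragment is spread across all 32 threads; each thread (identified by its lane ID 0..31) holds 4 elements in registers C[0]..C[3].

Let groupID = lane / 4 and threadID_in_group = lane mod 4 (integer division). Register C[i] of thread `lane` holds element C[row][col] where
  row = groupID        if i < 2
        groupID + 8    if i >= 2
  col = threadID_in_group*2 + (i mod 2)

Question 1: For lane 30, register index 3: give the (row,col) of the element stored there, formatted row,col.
lane 30: gid=7 (30/4), tid=2 (30%4)
i=3: r=7+8=15, c=2*2+1=5

15,5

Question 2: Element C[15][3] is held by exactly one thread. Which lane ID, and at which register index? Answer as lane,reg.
r=15->g=7,rb=1  c=3->t=1,b0=1
L=7*4+1=29  i=1*2+1=3

29,3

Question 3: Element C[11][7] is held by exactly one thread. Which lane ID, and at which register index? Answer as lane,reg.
r=11->g=3,rb=1  c=7->t=3,b0=1
L=3*4+3=15  i=1*2+1=3

15,3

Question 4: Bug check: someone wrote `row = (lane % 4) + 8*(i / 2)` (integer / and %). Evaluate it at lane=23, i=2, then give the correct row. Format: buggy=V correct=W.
`(lane % 4) + 8*(i / 2)`[23,2]->11
lane 23->23/4=5, 23 mod 4=3
i=2  r:5+8->13  c:2·3+0->6
row: 11 vs 13

buggy=11 correct=13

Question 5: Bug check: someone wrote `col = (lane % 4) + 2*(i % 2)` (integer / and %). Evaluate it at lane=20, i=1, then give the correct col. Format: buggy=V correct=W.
`(lane % 4) + 2*(i % 2)`[20,1]⇒2
L=20⇒gr=20>>2=5, th=20&3=0
[1]⇒row 5+0=5  col 0·2+1=1
col: 2 vs 1

buggy=2 correct=1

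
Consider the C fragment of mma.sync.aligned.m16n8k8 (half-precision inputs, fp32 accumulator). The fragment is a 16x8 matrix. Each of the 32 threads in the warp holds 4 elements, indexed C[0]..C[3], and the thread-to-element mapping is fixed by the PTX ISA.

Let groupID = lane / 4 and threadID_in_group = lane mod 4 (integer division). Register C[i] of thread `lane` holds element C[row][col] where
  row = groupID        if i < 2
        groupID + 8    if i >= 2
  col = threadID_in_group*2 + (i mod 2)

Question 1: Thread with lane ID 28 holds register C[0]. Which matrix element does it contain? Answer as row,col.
L=28->gid=28>>2=7, tid=28&3=0
[0]->row 7+0=7  col 0·2+0=0

7,0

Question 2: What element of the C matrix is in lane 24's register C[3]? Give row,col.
lane 24->24/4=6, 24 mod 4=0
i=3  r:6+8->14  c:2·0+1->1

14,1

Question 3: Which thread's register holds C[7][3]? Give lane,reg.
29,1

r=7→G=7,rhi=0  c=3→T=1,p=1
L=7*4+1=29  i=0*2+1=1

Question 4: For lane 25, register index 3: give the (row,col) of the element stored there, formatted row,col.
25: gid=6,tid=1
[3] (6+8,1*2+1) = (14,3)

14,3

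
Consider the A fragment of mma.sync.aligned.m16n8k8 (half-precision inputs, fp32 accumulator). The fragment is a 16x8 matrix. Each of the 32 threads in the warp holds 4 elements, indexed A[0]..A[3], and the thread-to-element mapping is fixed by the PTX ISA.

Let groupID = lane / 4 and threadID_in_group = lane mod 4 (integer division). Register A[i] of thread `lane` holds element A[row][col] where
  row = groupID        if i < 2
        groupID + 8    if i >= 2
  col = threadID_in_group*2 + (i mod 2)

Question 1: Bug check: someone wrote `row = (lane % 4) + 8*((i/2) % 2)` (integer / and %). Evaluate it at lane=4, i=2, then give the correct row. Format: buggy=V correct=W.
`(lane % 4) + 8*((i/2) % 2)`[4,2]->8
lane 4: gid=1 (4/4), tid=0 (4%4)
i=2: r=1+8=9, c=0*2+0=0
row: 8 vs 9

buggy=8 correct=9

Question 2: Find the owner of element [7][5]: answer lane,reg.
r=7⇒gr=7,Rb=0  c=5⇒th=2,odd=1
L=7*4+2=30  i=0*2+1=1

30,1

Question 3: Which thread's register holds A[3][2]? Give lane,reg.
13,0

r:3=>grp=3,rB=0  c:2=>tig=1,lo=0
L=3*4+1=13  i=0*2+0=0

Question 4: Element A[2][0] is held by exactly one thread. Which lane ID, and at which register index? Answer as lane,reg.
r: 2->gid=2,r8=0  c: 0->tid=0,i&1=0
L=2*4+0=8  i=0*2+0=0

8,0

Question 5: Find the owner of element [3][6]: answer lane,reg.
15,0

r: 3->gid=3,r8=0  c: 6->tid=3,i&1=0
L=3*4+3=15  i=0*2+0=0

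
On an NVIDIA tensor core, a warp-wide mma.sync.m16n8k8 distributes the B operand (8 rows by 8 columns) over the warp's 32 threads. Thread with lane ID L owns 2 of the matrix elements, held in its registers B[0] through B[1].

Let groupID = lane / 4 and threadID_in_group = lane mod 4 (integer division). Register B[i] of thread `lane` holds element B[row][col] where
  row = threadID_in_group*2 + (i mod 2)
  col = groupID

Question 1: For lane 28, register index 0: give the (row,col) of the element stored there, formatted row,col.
lane 28: gid=7 (28/4), tid=0 (28%4)
i=0: r=0*2+0=0, c=gid=7

0,7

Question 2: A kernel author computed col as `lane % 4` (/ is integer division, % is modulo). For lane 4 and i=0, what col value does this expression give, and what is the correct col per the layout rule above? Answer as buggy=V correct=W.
buggy=0 correct=1

`lane % 4`[4,0]=>0
lane 4: grp=1 (4/4), tig=0 (4%4)
i=0: r=0*2+0=0, c=grp=1
col: 0 vs 1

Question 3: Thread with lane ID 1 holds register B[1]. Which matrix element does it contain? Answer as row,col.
lane 1: gr=0 (1/4), th=1 (1%4)
i=1: r=1*2+1=3, c=gr=0

3,0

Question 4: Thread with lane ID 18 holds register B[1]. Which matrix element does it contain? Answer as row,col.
18: gid=4,tid=2
[1] (2*2+1,4) = (5,4)

5,4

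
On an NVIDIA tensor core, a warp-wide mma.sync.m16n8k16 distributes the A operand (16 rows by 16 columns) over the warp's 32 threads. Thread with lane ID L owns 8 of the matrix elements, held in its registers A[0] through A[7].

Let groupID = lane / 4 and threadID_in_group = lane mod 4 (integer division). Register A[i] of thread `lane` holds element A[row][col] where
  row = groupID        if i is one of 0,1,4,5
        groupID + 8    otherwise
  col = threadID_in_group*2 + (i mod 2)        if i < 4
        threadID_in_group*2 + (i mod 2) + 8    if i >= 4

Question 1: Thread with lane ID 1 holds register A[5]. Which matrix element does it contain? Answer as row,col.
lane 1->1/4=0, 1 mod 4=1
i=5  r:0+0->0  c:2·1+1+8->11

0,11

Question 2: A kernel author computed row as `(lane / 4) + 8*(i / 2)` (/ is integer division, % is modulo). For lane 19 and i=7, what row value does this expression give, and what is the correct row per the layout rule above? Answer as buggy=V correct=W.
buggy=28 correct=12

`(lane / 4) + 8*(i / 2)`[19,7]⇒28
19: gr=4,th=3
[7] (4+8,3*2+1+8) = (12,15)
row: 28 vs 12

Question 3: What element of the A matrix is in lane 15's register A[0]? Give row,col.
lane 15: gid=3 (15/4), tid=3 (15%4)
i=0: r=3+0=3, c=3*2+0+0=6

3,6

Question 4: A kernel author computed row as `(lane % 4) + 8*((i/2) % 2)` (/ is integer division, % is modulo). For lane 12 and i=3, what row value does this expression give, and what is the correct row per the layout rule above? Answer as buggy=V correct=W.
`(lane % 4) + 8*((i/2) % 2)`[12,3]->8
lane 12: gid=3 (12/4), tid=0 (12%4)
i=3: r=3+8=11, c=0*2+1+0=1
row: 8 vs 11

buggy=8 correct=11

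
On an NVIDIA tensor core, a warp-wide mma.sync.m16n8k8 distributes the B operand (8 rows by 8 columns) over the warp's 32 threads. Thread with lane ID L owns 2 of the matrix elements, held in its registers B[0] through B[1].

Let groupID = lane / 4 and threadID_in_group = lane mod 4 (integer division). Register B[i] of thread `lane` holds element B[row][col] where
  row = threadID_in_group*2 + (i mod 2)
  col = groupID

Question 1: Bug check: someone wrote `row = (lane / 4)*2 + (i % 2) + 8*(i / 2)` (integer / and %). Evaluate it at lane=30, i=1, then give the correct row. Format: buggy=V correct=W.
buggy=15 correct=5

`(lane / 4)*2 + (i % 2) + 8*(i / 2)`[30,1]→15
lane 30: G=7 (30/4), T=2 (30%4)
i=1: r=2*2+1=5, c=G=7
row: 15 vs 5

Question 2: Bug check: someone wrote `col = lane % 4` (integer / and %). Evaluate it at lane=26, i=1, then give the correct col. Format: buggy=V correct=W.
buggy=2 correct=6

`lane % 4`[26,1]->2
26: gid=6,tid=2
[1] (2*2+1,6) = (5,6)
col: 2 vs 6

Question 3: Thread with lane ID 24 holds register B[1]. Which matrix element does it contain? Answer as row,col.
lane 24=>24/4=6, 24 mod 4=0
i=1  r:2·0+1=>1  c:6

1,6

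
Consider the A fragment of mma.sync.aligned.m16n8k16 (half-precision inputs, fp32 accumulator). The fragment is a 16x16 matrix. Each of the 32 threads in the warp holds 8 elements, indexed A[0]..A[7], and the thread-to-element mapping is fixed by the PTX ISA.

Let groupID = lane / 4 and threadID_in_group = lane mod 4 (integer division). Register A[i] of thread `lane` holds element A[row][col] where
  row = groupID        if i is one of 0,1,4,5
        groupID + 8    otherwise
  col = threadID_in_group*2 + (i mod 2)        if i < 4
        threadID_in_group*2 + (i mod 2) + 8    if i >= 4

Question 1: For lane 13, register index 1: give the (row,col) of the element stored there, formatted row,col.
3,3

lane 13→13/4=3, 13 mod 4=1
i=1  r:3+0→3  c:2·1+1+0→3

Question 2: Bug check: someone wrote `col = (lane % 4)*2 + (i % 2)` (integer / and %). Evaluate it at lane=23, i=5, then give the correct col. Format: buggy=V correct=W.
`(lane % 4)*2 + (i % 2)`[23,5]=>7
lane 23: grp=5 (23/4), tig=3 (23%4)
i=5: r=5+0=5, c=3*2+1+8=15
col: 7 vs 15

buggy=7 correct=15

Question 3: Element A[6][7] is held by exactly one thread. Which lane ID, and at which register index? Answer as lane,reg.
27,1

r=6→G=6,rhi=0  c=7→chi=0,T=3,p=1
L=6*4+3=27  i=0*4+0*2+1=1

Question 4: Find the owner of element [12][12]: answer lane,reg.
r=12->g=4,rb=1  c=12->cb=1,t=2,b0=0
L=4*4+2=18  i=1*4+1*2+0=6

18,6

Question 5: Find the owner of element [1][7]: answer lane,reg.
r=1→G=1,rhi=0  c=7→chi=0,T=3,p=1
L=1*4+3=7  i=0*4+0*2+1=1

7,1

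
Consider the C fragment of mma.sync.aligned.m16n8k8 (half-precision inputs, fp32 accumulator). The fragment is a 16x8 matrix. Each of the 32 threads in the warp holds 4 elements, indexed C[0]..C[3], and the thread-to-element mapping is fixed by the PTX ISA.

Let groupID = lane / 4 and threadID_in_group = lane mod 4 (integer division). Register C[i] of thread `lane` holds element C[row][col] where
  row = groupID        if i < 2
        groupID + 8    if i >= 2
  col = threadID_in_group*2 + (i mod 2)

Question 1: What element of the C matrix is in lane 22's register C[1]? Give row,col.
5,5

L=22->gid=22>>2=5, tid=22&3=2
[1]->row 5+0=5  col 2·2+1=5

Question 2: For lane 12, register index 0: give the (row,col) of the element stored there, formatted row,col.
3,0

lane 12=>12/4=3, 12 mod 4=0
i=0  r:3+0=>3  c:2·0+0=>0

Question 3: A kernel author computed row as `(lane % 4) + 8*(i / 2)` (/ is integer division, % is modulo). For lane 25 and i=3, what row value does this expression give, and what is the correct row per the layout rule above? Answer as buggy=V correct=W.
buggy=9 correct=14

`(lane % 4) + 8*(i / 2)`[25,3]⇒9
lane 25: gr=6 (25/4), th=1 (25%4)
i=3: r=6+8=14, c=1*2+1=3
row: 9 vs 14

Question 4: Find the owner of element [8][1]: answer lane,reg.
0,3

r=8->g=0,rb=1  c=1->t=0,b0=1
L=0*4+0=0  i=1*2+1=3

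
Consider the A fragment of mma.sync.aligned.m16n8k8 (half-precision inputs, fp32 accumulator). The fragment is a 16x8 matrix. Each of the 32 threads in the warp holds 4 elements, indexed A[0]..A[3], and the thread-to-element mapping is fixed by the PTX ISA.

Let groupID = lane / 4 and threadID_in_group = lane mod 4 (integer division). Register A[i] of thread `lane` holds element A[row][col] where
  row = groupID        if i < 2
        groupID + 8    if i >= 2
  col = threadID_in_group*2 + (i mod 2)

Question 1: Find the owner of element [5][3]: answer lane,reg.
r:5=>grp=5,rB=0  c:3=>tig=1,lo=1
L=5*4+1=21  i=0*2+1=1

21,1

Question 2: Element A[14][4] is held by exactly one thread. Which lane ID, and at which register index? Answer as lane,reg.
r:14=>grp=6,rB=1  c:4=>tig=2,lo=0
L=6*4+2=26  i=1*2+0=2

26,2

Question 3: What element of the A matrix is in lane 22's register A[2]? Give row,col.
13,4

lane 22: G=5 (22/4), T=2 (22%4)
i=2: r=5+8=13, c=2*2+0=4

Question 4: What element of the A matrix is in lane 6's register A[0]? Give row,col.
1,4

6: grp=1,tig=2
[0] (1+0,2*2+0) = (1,4)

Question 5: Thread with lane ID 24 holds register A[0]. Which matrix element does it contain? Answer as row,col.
lane 24⇒24/4=6, 24 mod 4=0
i=0  r:6+0⇒6  c:2·0+0⇒0

6,0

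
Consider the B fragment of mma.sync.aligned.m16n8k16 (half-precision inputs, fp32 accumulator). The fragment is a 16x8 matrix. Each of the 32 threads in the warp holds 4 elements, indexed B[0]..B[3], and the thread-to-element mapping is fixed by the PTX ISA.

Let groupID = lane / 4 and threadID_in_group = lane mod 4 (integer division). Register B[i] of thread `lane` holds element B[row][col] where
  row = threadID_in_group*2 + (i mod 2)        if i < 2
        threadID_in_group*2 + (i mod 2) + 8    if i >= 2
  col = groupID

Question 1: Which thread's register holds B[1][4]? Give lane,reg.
c=4→G=4  r=1→rhi=0,T=0,p=1
L=4*4+0=16  i=0*2+1=1

16,1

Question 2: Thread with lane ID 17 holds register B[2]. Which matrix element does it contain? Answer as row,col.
10,4

lane 17=>17/4=4, 17 mod 4=1
i=2  r:2·1+0+8=>10  c:4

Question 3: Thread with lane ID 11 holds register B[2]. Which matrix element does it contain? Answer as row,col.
14,2

lane 11: G=2 (11/4), T=3 (11%4)
i=2: r=3*2+0+8=14, c=G=2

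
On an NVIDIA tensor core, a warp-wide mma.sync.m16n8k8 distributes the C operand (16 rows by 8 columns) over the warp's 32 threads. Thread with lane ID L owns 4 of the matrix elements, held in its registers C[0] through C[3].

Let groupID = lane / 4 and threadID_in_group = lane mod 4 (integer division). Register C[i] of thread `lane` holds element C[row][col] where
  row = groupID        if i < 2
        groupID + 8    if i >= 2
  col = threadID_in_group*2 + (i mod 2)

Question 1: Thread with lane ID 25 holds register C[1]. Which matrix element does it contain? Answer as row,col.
lane 25->25/4=6, 25 mod 4=1
i=1  r:6+0->6  c:2·1+1->3

6,3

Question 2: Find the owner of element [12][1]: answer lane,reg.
16,3

r=12->g=4,rb=1  c=1->t=0,b0=1
L=4*4+0=16  i=1*2+1=3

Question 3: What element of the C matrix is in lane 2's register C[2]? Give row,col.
L=2→G=2>>2=0, T=2&3=2
[2]→row 0+8=8  col 2·2+0=4

8,4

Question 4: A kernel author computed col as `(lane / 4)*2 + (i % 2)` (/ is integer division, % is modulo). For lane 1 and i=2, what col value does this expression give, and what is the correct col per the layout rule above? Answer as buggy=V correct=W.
buggy=0 correct=2

`(lane / 4)*2 + (i % 2)`[1,2]=>0
lane 1: grp=0 (1/4), tig=1 (1%4)
i=2: r=0+8=8, c=1*2+0=2
col: 0 vs 2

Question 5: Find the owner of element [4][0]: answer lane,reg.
16,0

r=4⇒gr=4,Rb=0  c=0⇒th=0,odd=0
L=4*4+0=16  i=0*2+0=0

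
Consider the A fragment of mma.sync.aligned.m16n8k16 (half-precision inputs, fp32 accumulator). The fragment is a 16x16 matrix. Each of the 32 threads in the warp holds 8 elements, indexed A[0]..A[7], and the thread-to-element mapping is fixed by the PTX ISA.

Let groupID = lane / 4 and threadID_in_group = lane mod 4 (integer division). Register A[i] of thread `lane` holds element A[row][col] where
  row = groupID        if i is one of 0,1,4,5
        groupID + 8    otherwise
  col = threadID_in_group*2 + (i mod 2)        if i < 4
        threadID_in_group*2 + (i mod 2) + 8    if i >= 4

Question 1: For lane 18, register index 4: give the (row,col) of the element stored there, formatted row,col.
lane 18: gr=4 (18/4), th=2 (18%4)
i=4: r=4+0=4, c=2*2+0+8=12

4,12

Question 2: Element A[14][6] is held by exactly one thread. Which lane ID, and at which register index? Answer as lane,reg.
r=14->g=6,rb=1  c=6->cb=0,t=3,b0=0
L=6*4+3=27  i=0*4+1*2+0=2

27,2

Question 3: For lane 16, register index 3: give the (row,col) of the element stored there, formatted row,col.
12,1

16: g=4,t=0
[3] (4+8,0*2+1+0) = (12,1)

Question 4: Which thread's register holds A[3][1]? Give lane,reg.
r=3⇒gr=3,Rb=0  c=1⇒Cb=0,th=0,odd=1
L=3*4+0=12  i=0*4+0*2+1=1

12,1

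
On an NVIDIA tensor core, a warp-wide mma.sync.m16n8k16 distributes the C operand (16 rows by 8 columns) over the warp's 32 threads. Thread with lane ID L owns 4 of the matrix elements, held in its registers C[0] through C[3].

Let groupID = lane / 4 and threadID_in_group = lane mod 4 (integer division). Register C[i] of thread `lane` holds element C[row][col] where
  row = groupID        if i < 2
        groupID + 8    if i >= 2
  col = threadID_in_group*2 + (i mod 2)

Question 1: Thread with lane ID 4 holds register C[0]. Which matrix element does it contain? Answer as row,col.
4: gid=1,tid=0
[0] (1+0,0*2+0) = (1,0)

1,0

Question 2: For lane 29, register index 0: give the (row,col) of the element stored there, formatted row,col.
L=29->g=29>>2=7, t=29&3=1
[0]->row 7+0=7  col 1·2+0=2

7,2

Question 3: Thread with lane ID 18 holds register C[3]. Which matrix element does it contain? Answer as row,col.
12,5

lane 18: g=4 (18/4), t=2 (18%4)
i=3: r=4+8=12, c=2*2+1=5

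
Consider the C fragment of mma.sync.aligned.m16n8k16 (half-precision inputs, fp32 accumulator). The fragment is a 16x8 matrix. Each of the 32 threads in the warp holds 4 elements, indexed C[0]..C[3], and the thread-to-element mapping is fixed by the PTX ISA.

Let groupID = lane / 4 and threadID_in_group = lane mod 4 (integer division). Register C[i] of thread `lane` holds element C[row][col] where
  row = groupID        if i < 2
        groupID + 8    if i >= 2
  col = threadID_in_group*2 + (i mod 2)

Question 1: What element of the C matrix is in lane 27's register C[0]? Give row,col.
27: grp=6,tig=3
[0] (6+0,3*2+0) = (6,6)

6,6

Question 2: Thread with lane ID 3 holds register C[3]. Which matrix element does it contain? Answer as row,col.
L=3->g=3>>2=0, t=3&3=3
[3]->row 0+8=8  col 3·2+1=7

8,7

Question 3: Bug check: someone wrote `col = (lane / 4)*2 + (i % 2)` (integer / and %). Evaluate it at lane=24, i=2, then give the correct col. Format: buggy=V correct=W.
`(lane / 4)*2 + (i % 2)`[24,2]→12
L=24→G=24>>2=6, T=24&3=0
[2]→row 6+8=14  col 0·2+0=0
col: 12 vs 0

buggy=12 correct=0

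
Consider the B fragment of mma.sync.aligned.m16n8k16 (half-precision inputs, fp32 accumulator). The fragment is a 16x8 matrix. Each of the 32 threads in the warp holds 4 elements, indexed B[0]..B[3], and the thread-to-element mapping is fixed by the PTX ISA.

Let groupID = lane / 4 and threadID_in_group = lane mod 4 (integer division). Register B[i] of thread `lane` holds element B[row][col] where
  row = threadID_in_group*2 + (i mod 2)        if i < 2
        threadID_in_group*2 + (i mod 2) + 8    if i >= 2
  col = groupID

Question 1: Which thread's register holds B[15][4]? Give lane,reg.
c: 4->gid=4  r: 15->r8=1,tid=3,i&1=1
L=4*4+3=19  i=1*2+1=3

19,3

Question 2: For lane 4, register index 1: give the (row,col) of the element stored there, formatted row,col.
1,1

lane 4: G=1 (4/4), T=0 (4%4)
i=1: r=0*2+1+0=1, c=G=1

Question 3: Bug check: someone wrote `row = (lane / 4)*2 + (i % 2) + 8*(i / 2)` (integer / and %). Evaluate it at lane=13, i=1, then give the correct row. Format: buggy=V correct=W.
`(lane / 4)*2 + (i % 2) + 8*(i / 2)`[13,1]⇒7
lane 13: gr=3 (13/4), th=1 (13%4)
i=1: r=1*2+1+0=3, c=gr=3
row: 7 vs 3

buggy=7 correct=3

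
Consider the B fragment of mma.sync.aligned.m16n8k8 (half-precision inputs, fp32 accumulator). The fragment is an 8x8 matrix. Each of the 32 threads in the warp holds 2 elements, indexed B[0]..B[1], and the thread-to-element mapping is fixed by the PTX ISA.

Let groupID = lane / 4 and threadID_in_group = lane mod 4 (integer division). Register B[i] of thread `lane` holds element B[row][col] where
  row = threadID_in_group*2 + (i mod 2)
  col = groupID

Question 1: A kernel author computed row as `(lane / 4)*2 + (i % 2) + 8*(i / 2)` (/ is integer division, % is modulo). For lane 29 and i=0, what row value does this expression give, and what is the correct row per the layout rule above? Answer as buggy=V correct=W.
`(lane / 4)*2 + (i % 2) + 8*(i / 2)`[29,0]=>14
lane 29=>29/4=7, 29 mod 4=1
i=0  r:2·1+0=>2  c:7
row: 14 vs 2

buggy=14 correct=2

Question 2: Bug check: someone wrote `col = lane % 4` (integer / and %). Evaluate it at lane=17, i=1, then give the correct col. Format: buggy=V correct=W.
buggy=1 correct=4

`lane % 4`[17,1]->1
L=17->gid=17>>2=4, tid=17&3=1
[1]->row 1·2+1=3  col gid=4
col: 1 vs 4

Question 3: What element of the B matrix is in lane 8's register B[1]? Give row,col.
lane 8: G=2 (8/4), T=0 (8%4)
i=1: r=0*2+1=1, c=G=2

1,2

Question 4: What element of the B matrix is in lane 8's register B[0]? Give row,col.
8: g=2,t=0
[0] (0*2+0,2) = (0,2)

0,2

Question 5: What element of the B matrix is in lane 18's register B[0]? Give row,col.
4,4

lane 18=>18/4=4, 18 mod 4=2
i=0  r:2·2+0=>4  c:4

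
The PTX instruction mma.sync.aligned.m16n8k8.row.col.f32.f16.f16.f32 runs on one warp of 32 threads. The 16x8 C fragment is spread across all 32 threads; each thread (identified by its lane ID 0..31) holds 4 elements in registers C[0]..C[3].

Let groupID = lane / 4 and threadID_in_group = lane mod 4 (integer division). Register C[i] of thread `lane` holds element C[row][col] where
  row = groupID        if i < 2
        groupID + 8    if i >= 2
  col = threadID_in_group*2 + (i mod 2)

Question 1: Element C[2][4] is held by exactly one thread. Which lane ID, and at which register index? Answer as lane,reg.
r=2→G=2,rhi=0  c=4→T=2,p=0
L=2*4+2=10  i=0*2+0=0

10,0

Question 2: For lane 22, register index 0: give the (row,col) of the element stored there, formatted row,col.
22: G=5,T=2
[0] (5+0,2*2+0) = (5,4)

5,4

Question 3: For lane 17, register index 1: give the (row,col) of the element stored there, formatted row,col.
4,3

17: grp=4,tig=1
[1] (4+0,1*2+1) = (4,3)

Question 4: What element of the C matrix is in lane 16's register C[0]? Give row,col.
4,0

lane 16⇒16/4=4, 16 mod 4=0
i=0  r:4+0⇒4  c:2·0+0⇒0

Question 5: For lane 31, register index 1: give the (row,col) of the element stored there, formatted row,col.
7,7

lane 31→31/4=7, 31 mod 4=3
i=1  r:7+0→7  c:2·3+1→7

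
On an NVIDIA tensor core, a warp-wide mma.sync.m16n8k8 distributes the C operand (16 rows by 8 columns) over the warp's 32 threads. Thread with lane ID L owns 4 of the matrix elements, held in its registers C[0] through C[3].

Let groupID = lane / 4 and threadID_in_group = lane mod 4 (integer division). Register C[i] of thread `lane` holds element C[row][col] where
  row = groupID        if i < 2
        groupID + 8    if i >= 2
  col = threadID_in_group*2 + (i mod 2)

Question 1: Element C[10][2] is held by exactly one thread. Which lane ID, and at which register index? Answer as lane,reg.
9,2

r: 10->gid=2,r8=1  c: 2->tid=1,i&1=0
L=2*4+1=9  i=1*2+0=2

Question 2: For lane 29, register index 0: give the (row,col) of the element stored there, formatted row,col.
7,2

lane 29: gid=7 (29/4), tid=1 (29%4)
i=0: r=7+0=7, c=1*2+0=2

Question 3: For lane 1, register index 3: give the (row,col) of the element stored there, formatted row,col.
L=1->gid=1>>2=0, tid=1&3=1
[3]->row 0+8=8  col 1·2+1=3

8,3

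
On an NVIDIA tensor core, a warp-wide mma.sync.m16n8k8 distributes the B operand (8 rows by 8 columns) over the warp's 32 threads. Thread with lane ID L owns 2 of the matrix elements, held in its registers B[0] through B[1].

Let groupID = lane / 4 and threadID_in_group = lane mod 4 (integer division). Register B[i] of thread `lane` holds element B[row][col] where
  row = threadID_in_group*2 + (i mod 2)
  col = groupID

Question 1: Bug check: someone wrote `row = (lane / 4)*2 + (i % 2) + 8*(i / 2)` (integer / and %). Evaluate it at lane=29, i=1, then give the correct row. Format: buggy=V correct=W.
`(lane / 4)*2 + (i % 2) + 8*(i / 2)`[29,1]->15
L=29->g=29>>2=7, t=29&3=1
[1]->row 1·2+1=3  col g=7
row: 15 vs 3

buggy=15 correct=3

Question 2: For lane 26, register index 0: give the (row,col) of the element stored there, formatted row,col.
lane 26: gid=6 (26/4), tid=2 (26%4)
i=0: r=2*2+0=4, c=gid=6

4,6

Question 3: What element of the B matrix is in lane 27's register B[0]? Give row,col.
L=27=>grp=27>>2=6, tig=27&3=3
[0]=>row 3·2+0=6  col grp=6

6,6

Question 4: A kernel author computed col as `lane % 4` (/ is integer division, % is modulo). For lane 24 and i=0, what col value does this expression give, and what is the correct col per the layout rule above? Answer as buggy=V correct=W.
`lane % 4`[24,0]->0
lane 24: gid=6 (24/4), tid=0 (24%4)
i=0: r=0*2+0=0, c=gid=6
col: 0 vs 6

buggy=0 correct=6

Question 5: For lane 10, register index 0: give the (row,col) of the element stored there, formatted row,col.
4,2

lane 10: G=2 (10/4), T=2 (10%4)
i=0: r=2*2+0=4, c=G=2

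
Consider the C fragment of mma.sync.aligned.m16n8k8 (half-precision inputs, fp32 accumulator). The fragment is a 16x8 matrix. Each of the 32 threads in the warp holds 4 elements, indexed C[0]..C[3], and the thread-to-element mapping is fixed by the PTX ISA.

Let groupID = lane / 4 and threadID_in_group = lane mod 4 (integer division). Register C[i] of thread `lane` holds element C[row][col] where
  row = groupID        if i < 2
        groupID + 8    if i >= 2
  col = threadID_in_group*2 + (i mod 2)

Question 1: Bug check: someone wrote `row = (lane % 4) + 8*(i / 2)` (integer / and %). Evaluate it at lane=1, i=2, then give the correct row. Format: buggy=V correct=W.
`(lane % 4) + 8*(i / 2)`[1,2]->9
lane 1: g=0 (1/4), t=1 (1%4)
i=2: r=0+8=8, c=1*2+0=2
row: 9 vs 8

buggy=9 correct=8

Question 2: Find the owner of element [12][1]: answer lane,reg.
r=12⇒gr=4,Rb=1  c=1⇒th=0,odd=1
L=4*4+0=16  i=1*2+1=3

16,3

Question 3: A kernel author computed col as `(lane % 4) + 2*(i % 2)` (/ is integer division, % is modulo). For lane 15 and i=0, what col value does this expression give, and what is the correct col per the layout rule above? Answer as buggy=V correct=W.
buggy=3 correct=6

`(lane % 4) + 2*(i % 2)`[15,0]⇒3
L=15⇒gr=15>>2=3, th=15&3=3
[0]⇒row 3+0=3  col 3·2+0=6
col: 3 vs 6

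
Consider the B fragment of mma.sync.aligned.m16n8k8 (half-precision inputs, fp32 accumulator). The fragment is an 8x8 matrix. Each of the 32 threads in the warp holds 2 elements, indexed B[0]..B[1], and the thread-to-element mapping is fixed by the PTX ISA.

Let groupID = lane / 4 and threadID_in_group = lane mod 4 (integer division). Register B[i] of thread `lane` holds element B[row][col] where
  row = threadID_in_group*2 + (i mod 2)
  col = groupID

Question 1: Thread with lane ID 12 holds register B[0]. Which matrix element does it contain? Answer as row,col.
0,3

L=12=>grp=12>>2=3, tig=12&3=0
[0]=>row 0·2+0=0  col grp=3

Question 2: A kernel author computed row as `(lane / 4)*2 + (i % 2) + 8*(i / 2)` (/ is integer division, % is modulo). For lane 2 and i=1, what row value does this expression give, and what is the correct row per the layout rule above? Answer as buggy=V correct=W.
`(lane / 4)*2 + (i % 2) + 8*(i / 2)`[2,1]->1
lane 2: gid=0 (2/4), tid=2 (2%4)
i=1: r=2*2+1=5, c=gid=0
row: 1 vs 5

buggy=1 correct=5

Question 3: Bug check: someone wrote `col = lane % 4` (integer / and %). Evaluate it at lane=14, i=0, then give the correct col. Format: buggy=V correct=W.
`lane % 4`[14,0]⇒2
L=14⇒gr=14>>2=3, th=14&3=2
[0]⇒row 2·2+0=4  col gr=3
col: 2 vs 3

buggy=2 correct=3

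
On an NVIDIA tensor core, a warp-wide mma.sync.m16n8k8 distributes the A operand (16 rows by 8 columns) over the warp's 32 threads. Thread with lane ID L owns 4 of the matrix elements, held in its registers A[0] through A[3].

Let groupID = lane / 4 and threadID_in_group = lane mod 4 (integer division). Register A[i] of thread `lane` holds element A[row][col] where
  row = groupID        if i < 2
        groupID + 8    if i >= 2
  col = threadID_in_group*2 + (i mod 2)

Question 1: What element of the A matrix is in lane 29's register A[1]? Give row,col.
29: gr=7,th=1
[1] (7+0,1*2+1) = (7,3)

7,3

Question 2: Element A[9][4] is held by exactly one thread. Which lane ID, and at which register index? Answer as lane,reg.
r=9->g=1,rb=1  c=4->t=2,b0=0
L=1*4+2=6  i=1*2+0=2

6,2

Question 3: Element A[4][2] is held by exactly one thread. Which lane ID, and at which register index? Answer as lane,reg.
r:4=>grp=4,rB=0  c:2=>tig=1,lo=0
L=4*4+1=17  i=0*2+0=0

17,0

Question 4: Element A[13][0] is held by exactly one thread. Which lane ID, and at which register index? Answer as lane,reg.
20,2

r:13=>grp=5,rB=1  c:0=>tig=0,lo=0
L=5*4+0=20  i=1*2+0=2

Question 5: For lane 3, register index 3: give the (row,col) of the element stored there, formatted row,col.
lane 3: grp=0 (3/4), tig=3 (3%4)
i=3: r=0+8=8, c=3*2+1=7

8,7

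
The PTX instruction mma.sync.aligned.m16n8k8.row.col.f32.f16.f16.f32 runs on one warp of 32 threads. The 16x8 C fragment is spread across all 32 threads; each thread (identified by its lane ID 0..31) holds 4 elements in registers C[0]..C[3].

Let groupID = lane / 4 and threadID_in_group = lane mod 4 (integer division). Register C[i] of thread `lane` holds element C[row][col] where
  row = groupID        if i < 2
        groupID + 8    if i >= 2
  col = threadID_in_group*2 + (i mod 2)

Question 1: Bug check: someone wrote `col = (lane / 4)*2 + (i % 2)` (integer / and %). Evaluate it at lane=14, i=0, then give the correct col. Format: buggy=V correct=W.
buggy=6 correct=4

`(lane / 4)*2 + (i % 2)`[14,0]->6
L=14->g=14>>2=3, t=14&3=2
[0]->row 3+0=3  col 2·2+0=4
col: 6 vs 4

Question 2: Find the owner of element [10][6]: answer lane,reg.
11,2

r=10⇒gr=2,Rb=1  c=6⇒th=3,odd=0
L=2*4+3=11  i=1*2+0=2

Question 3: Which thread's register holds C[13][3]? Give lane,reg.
21,3

r=13→G=5,rhi=1  c=3→T=1,p=1
L=5*4+1=21  i=1*2+1=3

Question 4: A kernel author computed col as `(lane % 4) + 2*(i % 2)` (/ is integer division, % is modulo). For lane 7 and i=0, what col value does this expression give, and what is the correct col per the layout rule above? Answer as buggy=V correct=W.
`(lane % 4) + 2*(i % 2)`[7,0]⇒3
7: gr=1,th=3
[0] (1+0,3*2+0) = (1,6)
col: 3 vs 6

buggy=3 correct=6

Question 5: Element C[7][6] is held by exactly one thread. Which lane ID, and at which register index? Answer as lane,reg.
r:7=>grp=7,rB=0  c:6=>tig=3,lo=0
L=7*4+3=31  i=0*2+0=0

31,0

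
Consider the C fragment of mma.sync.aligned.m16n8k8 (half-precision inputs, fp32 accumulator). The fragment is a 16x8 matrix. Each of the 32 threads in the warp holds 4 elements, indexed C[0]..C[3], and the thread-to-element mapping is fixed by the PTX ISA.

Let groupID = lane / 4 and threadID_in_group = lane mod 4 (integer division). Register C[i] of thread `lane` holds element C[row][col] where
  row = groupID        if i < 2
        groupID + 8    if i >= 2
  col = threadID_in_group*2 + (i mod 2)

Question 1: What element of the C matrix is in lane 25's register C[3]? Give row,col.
14,3

L=25=>grp=25>>2=6, tig=25&3=1
[3]=>row 6+8=14  col 1·2+1=3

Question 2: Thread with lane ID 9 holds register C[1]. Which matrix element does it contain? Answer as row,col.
2,3

9: gid=2,tid=1
[1] (2+0,1*2+1) = (2,3)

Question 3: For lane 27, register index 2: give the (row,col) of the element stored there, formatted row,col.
14,6

lane 27: gid=6 (27/4), tid=3 (27%4)
i=2: r=6+8=14, c=3*2+0=6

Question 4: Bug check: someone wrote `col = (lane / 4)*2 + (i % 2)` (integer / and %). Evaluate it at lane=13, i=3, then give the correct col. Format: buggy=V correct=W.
buggy=7 correct=3

`(lane / 4)*2 + (i % 2)`[13,3]->7
lane 13: g=3 (13/4), t=1 (13%4)
i=3: r=3+8=11, c=1*2+1=3
col: 7 vs 3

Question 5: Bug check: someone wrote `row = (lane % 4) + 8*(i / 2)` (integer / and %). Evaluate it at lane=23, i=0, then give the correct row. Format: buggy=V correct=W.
buggy=3 correct=5

`(lane % 4) + 8*(i / 2)`[23,0]->3
lane 23->23/4=5, 23 mod 4=3
i=0  r:5+0->5  c:2·3+0->6
row: 3 vs 5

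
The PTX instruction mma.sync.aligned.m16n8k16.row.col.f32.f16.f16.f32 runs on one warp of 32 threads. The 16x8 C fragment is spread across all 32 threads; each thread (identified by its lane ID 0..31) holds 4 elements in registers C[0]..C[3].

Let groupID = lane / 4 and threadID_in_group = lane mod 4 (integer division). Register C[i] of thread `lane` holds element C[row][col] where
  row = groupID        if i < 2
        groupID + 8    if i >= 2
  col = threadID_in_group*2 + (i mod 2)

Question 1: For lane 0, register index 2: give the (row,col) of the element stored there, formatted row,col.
8,0

L=0→G=0>>2=0, T=0&3=0
[2]→row 0+8=8  col 0·2+0=0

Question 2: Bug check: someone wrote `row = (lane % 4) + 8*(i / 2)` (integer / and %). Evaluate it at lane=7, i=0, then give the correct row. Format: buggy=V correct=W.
`(lane % 4) + 8*(i / 2)`[7,0]->3
L=7->g=7>>2=1, t=7&3=3
[0]->row 1+0=1  col 3·2+0=6
row: 3 vs 1

buggy=3 correct=1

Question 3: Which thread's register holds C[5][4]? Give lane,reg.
22,0

r=5→G=5,rhi=0  c=4→T=2,p=0
L=5*4+2=22  i=0*2+0=0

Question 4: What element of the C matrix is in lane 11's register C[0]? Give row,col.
11: gid=2,tid=3
[0] (2+0,3*2+0) = (2,6)

2,6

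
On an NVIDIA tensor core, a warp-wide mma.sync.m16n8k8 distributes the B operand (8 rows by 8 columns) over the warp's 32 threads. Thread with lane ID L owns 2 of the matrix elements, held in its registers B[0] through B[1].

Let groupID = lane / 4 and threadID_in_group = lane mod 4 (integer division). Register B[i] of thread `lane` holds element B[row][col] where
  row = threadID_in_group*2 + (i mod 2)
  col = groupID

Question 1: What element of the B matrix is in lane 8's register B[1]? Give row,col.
1,2

8: gr=2,th=0
[1] (0*2+1,2) = (1,2)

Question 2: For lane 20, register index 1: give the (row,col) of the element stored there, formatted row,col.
20: grp=5,tig=0
[1] (0*2+1,5) = (1,5)

1,5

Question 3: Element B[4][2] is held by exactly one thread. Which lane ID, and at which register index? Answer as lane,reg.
10,0

c=2->g=2  r=4->t=2,b0=0
L=2*4+2=10  i=0=0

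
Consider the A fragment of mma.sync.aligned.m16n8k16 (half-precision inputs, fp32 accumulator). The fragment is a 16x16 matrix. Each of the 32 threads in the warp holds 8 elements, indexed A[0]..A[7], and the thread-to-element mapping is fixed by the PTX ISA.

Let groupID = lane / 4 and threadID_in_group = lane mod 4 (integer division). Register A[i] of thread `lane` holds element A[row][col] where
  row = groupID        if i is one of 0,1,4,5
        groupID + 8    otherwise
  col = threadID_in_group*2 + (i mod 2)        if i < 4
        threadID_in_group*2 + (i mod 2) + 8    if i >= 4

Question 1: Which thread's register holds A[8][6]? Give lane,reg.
r=8->g=0,rb=1  c=6->cb=0,t=3,b0=0
L=0*4+3=3  i=0*4+1*2+0=2

3,2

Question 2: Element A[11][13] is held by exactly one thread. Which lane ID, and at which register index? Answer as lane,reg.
r:11=>grp=3,rB=1  c:13=>cB=1,tig=2,lo=1
L=3*4+2=14  i=1*4+1*2+1=7

14,7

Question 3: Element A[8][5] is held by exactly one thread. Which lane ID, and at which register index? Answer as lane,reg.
2,3

r=8⇒gr=0,Rb=1  c=5⇒Cb=0,th=2,odd=1
L=0*4+2=2  i=0*4+1*2+1=3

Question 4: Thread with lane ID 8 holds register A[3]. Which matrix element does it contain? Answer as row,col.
10,1

8: g=2,t=0
[3] (2+8,0*2+1+0) = (10,1)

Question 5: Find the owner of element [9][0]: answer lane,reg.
r:9=>grp=1,rB=1  c:0=>cB=0,tig=0,lo=0
L=1*4+0=4  i=0*4+1*2+0=2

4,2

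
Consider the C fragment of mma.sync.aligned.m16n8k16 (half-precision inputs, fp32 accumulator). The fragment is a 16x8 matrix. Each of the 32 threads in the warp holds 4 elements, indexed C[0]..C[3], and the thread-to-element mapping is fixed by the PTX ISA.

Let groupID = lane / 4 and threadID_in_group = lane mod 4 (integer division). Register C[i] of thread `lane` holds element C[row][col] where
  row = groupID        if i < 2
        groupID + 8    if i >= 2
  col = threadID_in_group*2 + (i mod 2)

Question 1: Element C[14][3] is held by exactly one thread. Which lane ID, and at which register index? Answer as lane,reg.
25,3

r:14=>grp=6,rB=1  c:3=>tig=1,lo=1
L=6*4+1=25  i=1*2+1=3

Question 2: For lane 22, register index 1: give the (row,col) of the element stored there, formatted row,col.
lane 22: grp=5 (22/4), tig=2 (22%4)
i=1: r=5+0=5, c=2*2+1=5

5,5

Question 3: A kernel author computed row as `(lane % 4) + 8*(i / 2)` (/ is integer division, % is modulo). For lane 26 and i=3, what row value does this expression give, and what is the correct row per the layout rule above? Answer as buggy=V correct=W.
buggy=10 correct=14

`(lane % 4) + 8*(i / 2)`[26,3]->10
lane 26: g=6 (26/4), t=2 (26%4)
i=3: r=6+8=14, c=2*2+1=5
row: 10 vs 14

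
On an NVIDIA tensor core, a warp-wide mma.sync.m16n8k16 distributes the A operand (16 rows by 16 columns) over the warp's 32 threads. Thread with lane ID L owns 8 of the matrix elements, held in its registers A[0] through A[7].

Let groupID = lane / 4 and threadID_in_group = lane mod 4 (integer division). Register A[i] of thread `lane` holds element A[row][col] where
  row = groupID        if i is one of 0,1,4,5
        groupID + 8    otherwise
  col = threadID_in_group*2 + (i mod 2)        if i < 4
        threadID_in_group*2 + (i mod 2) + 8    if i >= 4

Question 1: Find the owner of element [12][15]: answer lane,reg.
19,7

r=12→G=4,rhi=1  c=15→chi=1,T=3,p=1
L=4*4+3=19  i=1*4+1*2+1=7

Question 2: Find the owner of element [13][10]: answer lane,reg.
r=13⇒gr=5,Rb=1  c=10⇒Cb=1,th=1,odd=0
L=5*4+1=21  i=1*4+1*2+0=6

21,6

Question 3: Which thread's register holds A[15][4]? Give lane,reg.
30,2

r:15=>grp=7,rB=1  c:4=>cB=0,tig=2,lo=0
L=7*4+2=30  i=0*4+1*2+0=2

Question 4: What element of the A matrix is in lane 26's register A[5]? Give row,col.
6,13

lane 26->26/4=6, 26 mod 4=2
i=5  r:6+0->6  c:2·2+1+8->13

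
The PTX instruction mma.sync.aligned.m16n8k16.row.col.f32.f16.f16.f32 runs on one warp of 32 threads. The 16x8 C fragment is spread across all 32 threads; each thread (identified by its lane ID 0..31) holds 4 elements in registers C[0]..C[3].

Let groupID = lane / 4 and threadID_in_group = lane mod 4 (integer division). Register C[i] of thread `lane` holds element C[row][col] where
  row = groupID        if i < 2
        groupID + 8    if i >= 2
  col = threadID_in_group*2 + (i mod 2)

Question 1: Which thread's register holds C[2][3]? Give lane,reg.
r:2=>grp=2,rB=0  c:3=>tig=1,lo=1
L=2*4+1=9  i=0*2+1=1

9,1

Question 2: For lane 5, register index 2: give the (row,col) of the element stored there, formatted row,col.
9,2

5: gr=1,th=1
[2] (1+8,1*2+0) = (9,2)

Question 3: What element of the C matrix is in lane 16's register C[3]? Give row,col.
12,1

lane 16: gr=4 (16/4), th=0 (16%4)
i=3: r=4+8=12, c=0*2+1=1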